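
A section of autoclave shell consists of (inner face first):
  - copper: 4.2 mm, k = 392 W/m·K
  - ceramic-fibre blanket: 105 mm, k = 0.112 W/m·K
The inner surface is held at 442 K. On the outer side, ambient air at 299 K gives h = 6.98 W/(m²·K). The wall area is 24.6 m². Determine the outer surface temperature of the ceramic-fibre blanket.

T ≈ 318 K

Series thermal resistances:
R_copper = L/(kA) = 0.0042/(392×24.6) = 4.355×10^-7 K/W
R_ceramic-fibre blanket = L/(kA) = 0.105/(0.112×24.6) = 0.03811 K/W
R_outer film = 1/(h_o·A) = 1/(6.98×24.6) = 0.005824 K/W
R_total = 0.04393 K/W;  Q = ΔT/R_total = 143/0.04393 = 3255 W
T_interface = T_inner − Q·ΣR(inner→interface) = 442 − 3250×0.03811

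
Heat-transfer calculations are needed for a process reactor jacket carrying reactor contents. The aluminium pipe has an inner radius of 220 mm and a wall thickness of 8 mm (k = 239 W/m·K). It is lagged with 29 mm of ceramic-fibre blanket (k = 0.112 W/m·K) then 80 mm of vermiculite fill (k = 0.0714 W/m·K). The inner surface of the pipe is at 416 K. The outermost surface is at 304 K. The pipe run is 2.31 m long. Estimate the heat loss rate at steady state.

Q ≈ 334 W

Cylindrical conduction, so R = ln(r₂/r₁)/(2πkL) per layer, in series:
R_aluminium pipe wall = ln(228/220)/(2π×239×2.31) = 1.03×10^-5 K/W
R_ceramic-fibre blanket = ln(257/228)/(2π×0.112×2.31) = 0.07365 K/W
R_vermiculite fill = ln(337/257)/(2π×0.0714×2.31) = 0.2615 K/W
R_total = 0.3352 K/W
Q = ΔT/R_total = 112/0.3352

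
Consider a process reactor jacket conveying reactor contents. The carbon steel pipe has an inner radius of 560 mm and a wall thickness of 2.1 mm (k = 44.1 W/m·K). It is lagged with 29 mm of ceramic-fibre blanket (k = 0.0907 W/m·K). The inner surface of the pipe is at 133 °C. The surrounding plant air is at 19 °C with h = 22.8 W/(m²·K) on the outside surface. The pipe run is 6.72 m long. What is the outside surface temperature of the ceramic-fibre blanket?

T ≈ 32.4 °C

Treating each annulus and film as a series resistance:
R_carbon steel pipe wall = ln(562.1/560)/(2π×44.1×6.72) = 2.01×10^-6 K/W
R_ceramic-fibre blanket = ln(591.1/562.1)/(2π×0.0907×6.72) = 0.01314 K/W
R_outer film = 1/(h_o·2πr_oL) = 1/(22.8×2π×0.5911×6.72) = 0.001757 K/W
R_total = 0.0149 K/W
Q = ΔT/R_total = 114/0.0149
Q = 7650 W
T_interface = T_inner − Q·ΣR(inner→interface) = 133 − 7650×0.01314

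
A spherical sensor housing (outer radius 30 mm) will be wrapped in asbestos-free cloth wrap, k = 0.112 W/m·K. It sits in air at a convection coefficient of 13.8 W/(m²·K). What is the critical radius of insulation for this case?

r_cr ≈ 16.2 mm

For a sphere r_cr = 2k/h = 2×0.112/13.8
r_cr = 16.2 mm; since the bare radius (30 mm) is above r_cr, any added insulation will reduce heat loss.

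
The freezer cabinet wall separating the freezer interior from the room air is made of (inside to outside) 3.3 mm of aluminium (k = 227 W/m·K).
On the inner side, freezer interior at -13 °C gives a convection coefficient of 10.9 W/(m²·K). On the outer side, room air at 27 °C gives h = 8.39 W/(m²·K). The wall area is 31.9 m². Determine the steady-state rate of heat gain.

Q ≈ 6050 W

Thermal resistances in series:
R_inner film = 1/(h_i·A) = 1/(10.9×31.9) = 0.002876 K/W
R_aluminium = L/(kA) = 0.0033/(227×31.9) = 4.557×10^-7 K/W
R_outer film = 1/(h_o·A) = 1/(8.39×31.9) = 0.003736 K/W
R_total = 0.006613 K/W
Q = ΔT / R_total = 40 / 0.006613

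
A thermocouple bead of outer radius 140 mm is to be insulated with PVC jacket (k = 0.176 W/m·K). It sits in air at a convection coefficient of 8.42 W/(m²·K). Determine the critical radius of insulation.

For a sphere r_cr = 2k/h = 2×0.176/8.42
r_cr = 41.8 mm; since the bare radius (140 mm) is above r_cr, any added insulation will reduce heat loss.

r_cr ≈ 41.8 mm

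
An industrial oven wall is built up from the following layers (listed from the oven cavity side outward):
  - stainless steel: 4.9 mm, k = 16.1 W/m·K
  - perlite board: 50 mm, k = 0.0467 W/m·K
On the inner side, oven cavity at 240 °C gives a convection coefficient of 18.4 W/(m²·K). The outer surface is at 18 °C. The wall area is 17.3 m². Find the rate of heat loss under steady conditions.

Using the resistance-network approach (series):
R_inner film = 1/(h_i·A) = 1/(18.4×17.3) = 0.003141 K/W
R_stainless steel = L/(kA) = 0.0049/(16.1×17.3) = 1.759×10^-5 K/W
R_perlite board = L/(kA) = 0.05/(0.0467×17.3) = 0.06189 K/W
R_total = 0.06505 K/W
Q = ΔT / R_total = 222 / 0.06505

Q ≈ 3410 W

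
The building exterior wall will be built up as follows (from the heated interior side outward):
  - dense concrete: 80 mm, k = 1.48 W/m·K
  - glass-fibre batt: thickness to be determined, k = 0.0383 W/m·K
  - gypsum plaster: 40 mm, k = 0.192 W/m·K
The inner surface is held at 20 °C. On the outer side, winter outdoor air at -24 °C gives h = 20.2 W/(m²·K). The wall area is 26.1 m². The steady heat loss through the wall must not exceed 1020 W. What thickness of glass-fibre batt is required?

L ≈ 31.2 mm

Thermal resistances in series:
R_dense concrete = L/(kA) = 0.08/(1.48×26.1) = 0.002071 K/W
R_gypsum plaster = L/(kA) = 0.04/(0.192×26.1) = 0.007982 K/W
R_outer film = 1/(h_o·A) = 1/(20.2×26.1) = 0.001897 K/W
Sum of the known resistances R_other = 0.01195 K/W
Required total resistance R_tot = ΔT/Q_allow = 44/1020 = 0.04314 K/W
R_glass-fibre batt = R_tot − R_other = 0.03119 K/W
L = R·k·A = 0.03119×0.0383×26.1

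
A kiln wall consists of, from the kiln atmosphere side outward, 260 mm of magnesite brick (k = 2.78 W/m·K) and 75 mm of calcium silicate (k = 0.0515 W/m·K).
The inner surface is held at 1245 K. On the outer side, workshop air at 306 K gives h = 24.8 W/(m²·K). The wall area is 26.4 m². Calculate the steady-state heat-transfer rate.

Q ≈ 15600 W

Model the wall as resistances in series:
R_magnesite brick = L/(kA) = 0.26/(2.78×26.4) = 0.003543 K/W
R_calcium silicate = L/(kA) = 0.075/(0.0515×26.4) = 0.05516 K/W
R_outer film = 1/(h_o·A) = 1/(24.8×26.4) = 0.001527 K/W
R_total = 0.06023 K/W
Q = ΔT / R_total = 939 / 0.06023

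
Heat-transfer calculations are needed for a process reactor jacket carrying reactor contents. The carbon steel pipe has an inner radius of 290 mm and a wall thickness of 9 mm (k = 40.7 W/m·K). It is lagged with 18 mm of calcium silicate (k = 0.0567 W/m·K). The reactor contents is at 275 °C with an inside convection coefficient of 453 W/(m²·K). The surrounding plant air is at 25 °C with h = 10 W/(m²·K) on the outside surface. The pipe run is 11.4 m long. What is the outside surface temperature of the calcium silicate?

For a radial system each layer contributes R = ln(r_out/r_in)/(2πkL); films add R = 1/(hA).
R_inner film = 1/(h_i·2πr₁L) = 1/(453×2π×0.29×11.4) = 1.063×10^-4 K/W
R_carbon steel pipe wall = ln(299/290)/(2π×40.7×11.4) = 1.048×10^-5 K/W
R_calcium silicate = ln(317/299)/(2π×0.0567×11.4) = 0.01439 K/W
R_outer film = 1/(h_o·2πr_oL) = 1/(10×2π×0.317×11.4) = 0.004404 K/W
R_total = 0.01891 K/W
Q = ΔT/R_total = 250/0.01891
Q = 13200 W
T_interface = T_inner − Q·ΣR(inner→interface) = 275 − 13200×0.01451

T ≈ 83.2 °C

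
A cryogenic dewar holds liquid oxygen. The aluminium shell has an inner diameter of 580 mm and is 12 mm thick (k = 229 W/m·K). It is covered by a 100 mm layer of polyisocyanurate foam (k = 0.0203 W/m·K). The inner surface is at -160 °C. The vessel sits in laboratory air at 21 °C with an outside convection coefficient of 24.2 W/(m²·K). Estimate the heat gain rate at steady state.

Q ≈ 55.7 W

Spherical conduction: R = (1/r_in − 1/r_out)/(4πk) per layer; series-sum.
R_aluminium shell = (1/0.29 − 1/0.302)/(4π×229) = 4.761×10^-5 K/W
R_polyisocyanurate foam = (1/0.302 − 1/0.402)/(4π×0.0203) = 3.229 K/W
R_outer film = 1/(h·4πr_o²) = 1/(24.2×4π×0.402²) = 0.02035 K/W
R_total = 3.249 K/W
Q = ΔT/R_total = 181/3.249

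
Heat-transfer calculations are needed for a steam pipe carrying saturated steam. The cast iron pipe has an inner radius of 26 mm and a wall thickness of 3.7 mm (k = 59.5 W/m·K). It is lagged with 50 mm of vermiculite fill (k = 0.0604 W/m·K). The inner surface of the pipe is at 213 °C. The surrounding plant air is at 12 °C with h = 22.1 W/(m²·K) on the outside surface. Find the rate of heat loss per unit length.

For a radial system each layer contributes R = ln(r_out/r_in)/(2πkL); films add R = 1/(hA).
R_cast iron pipe wall = ln(29.7/26)/(2π×59.5×1) = 3.559×10^-4 K/W
R_vermiculite fill = ln(79.7/29.7)/(2π×0.0604×1) = 2.601 K/W
R_outer film = 1/(h_o·2πr_oL) = 1/(22.1×2π×0.0797×1) = 0.09036 K/W
R_total = 2.692 K/W
Q = ΔT/R_total = 201/2.692

q′ ≈ 74.7 W/m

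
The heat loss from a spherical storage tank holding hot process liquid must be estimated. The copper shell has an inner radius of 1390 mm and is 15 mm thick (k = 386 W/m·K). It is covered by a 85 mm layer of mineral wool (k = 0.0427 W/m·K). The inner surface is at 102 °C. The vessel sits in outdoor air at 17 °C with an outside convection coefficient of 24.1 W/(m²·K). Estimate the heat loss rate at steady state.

Q ≈ 1100 W

Each spherical layer contributes R = (1/r_i − 1/r_o)/(4πk):
R_copper shell = (1/1.39 − 1/1.405)/(4π×386) = 1.583×10^-6 K/W
R_mineral wool = (1/1.405 − 1/1.49)/(4π×0.0427) = 0.07567 K/W
R_outer film = 1/(h·4πr_o²) = 1/(24.1×4π×1.49²) = 0.001487 K/W
R_total = 0.07716 K/W
Q = ΔT/R_total = 85/0.07716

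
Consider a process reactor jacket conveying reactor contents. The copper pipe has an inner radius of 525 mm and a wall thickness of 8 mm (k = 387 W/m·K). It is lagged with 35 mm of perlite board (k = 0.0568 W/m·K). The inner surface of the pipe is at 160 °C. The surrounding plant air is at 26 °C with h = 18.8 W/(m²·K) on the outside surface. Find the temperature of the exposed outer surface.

T ≈ 36.3 °C

Cylindrical conduction, so R = ln(r₂/r₁)/(2πkL) per layer, in series:
R_copper pipe wall = ln(533/525)/(2π×387×1) = 6.219×10^-6 K/W
R_perlite board = ln(568/533)/(2π×0.0568×1) = 0.1782 K/W
R_outer film = 1/(h_o·2πr_oL) = 1/(18.8×2π×0.568×1) = 0.0149 K/W
R_total = 0.1931 K/W
Q = ΔT/R_total = 134/0.1931
Q = 694 W/m
T_interface = T_inner − Q·ΣR(inner→interface) = 160 − 694×0.1782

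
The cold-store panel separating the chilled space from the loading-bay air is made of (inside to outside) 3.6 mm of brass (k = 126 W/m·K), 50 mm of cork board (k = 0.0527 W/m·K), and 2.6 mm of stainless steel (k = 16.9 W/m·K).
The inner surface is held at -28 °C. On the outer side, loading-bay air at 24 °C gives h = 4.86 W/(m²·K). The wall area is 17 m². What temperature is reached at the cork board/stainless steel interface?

T ≈ 14.7 °C

Thermal resistances in series:
R_brass = L/(kA) = 0.0036/(126×17) = 1.681×10^-6 K/W
R_cork board = L/(kA) = 0.05/(0.0527×17) = 0.05581 K/W
R_stainless steel = L/(kA) = 0.0026/(16.9×17) = 9.05×10^-6 K/W
R_outer film = 1/(h_o·A) = 1/(4.86×17) = 0.0121 K/W
R_total = 0.06792 K/W;  Q = ΔT/R_total = 52/0.06792 = 765.6 W
T_interface = T_inner + Q·ΣR(inner→interface) = -28 + 766×0.05581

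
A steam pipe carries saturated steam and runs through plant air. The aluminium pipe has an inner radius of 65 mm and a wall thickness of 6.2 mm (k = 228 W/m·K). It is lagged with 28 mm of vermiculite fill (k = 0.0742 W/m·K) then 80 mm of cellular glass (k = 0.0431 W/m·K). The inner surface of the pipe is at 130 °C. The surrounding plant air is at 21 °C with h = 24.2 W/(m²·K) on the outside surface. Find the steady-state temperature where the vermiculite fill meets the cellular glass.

T ≈ 104 °C

Per-layer cylindrical resistances, series-summed:
R_aluminium pipe wall = ln(71.2/65)/(2π×228×1) = 6.36×10^-5 K/W
R_vermiculite fill = ln(99.2/71.2)/(2π×0.0742×1) = 0.7114 K/W
R_cellular glass = ln(179.2/99.2)/(2π×0.0431×1) = 2.184 K/W
R_outer film = 1/(h_o·2πr_oL) = 1/(24.2×2π×0.1792×1) = 0.0367 K/W
R_total = 2.932 K/W
Q = ΔT/R_total = 109/2.932
Q = 37.2 W/m
T_interface = T_inner − Q·ΣR(inner→interface) = 130 − 37.2×0.7114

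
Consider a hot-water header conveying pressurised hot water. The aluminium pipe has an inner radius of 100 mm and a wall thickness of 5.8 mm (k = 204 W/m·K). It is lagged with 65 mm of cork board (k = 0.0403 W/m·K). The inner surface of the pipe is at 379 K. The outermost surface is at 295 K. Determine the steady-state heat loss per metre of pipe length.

Cylindrical conduction, so R = ln(r₂/r₁)/(2πkL) per layer, in series:
R_aluminium pipe wall = ln(105.8/100)/(2π×204×1) = 4.399×10^-5 K/W
R_cork board = ln(170.8/105.8)/(2π×0.0403×1) = 1.891 K/W
R_total = 1.892 K/W
Q = ΔT/R_total = 84/1.892

q′ ≈ 44.4 W/m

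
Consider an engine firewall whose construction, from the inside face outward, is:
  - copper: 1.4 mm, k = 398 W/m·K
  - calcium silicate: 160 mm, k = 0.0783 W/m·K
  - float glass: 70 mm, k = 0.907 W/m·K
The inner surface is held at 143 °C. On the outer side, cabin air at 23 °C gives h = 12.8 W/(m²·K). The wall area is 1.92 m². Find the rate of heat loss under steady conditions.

Q ≈ 105 W

Series thermal resistances:
R_copper = L/(kA) = 0.0014/(398×1.92) = 1.832×10^-6 K/W
R_calcium silicate = L/(kA) = 0.16/(0.0783×1.92) = 1.064 K/W
R_float glass = L/(kA) = 0.07/(0.907×1.92) = 0.0402 K/W
R_outer film = 1/(h_o·A) = 1/(12.8×1.92) = 0.04069 K/W
R_total = 1.145 K/W
Q = ΔT / R_total = 120 / 1.145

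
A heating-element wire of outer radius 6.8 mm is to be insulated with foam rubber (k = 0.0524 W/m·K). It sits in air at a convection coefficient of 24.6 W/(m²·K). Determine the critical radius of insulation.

For a cylinder r_cr = k/h = 0.0524/24.6
r_cr = 2.13 mm; since the bare radius (6.8 mm) is above r_cr, any added insulation will reduce heat loss.

r_cr ≈ 2.13 mm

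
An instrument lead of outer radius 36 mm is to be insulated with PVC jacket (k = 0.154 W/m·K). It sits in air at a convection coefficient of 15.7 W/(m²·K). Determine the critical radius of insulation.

r_cr ≈ 9.81 mm

For a cylinder r_cr = k/h = 0.154/15.7
r_cr = 9.81 mm; since the bare radius (36 mm) is above r_cr, any added insulation will reduce heat loss.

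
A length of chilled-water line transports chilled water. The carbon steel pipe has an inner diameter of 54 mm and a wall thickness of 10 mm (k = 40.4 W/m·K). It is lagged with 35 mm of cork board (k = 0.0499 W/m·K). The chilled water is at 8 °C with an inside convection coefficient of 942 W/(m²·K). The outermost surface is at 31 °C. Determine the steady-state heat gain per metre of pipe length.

q′ ≈ 10.8 W/m

Cylindrical conduction, so R = ln(r₂/r₁)/(2πkL) per layer, in series:
R_inner film = 1/(h_i·2πr₁L) = 1/(942×2π×0.027×1) = 0.006258 K/W
R_carbon steel pipe wall = ln(37/27)/(2π×40.4×1) = 0.001241 K/W
R_cork board = ln(72/37)/(2π×0.0499×1) = 2.123 K/W
R_total = 2.131 K/W
Q = ΔT/R_total = 23/2.131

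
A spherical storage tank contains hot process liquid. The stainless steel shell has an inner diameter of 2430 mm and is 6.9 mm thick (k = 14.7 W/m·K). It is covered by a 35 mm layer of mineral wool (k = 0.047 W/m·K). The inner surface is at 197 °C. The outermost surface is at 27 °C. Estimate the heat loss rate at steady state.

Radial (spherical) resistances in series:
R_stainless steel shell = (1/1.215 − 1/1.2219)/(4π×14.7) = 2.516×10^-5 K/W
R_mineral wool = (1/1.2219 − 1/1.2569)/(4π×0.047) = 0.03859 K/W
R_total = 0.03861 K/W
Q = ΔT/R_total = 170/0.03861

Q ≈ 4400 W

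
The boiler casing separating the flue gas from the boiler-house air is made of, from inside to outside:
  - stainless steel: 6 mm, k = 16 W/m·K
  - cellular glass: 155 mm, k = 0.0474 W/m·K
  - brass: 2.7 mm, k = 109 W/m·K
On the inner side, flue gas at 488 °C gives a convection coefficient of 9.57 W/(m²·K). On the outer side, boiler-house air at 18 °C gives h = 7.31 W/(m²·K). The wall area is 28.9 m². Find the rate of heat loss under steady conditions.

Thermal resistances in series:
R_inner film = 1/(h_i·A) = 1/(9.57×28.9) = 0.003616 K/W
R_stainless steel = L/(kA) = 0.006/(16×28.9) = 1.298×10^-5 K/W
R_cellular glass = L/(kA) = 0.155/(0.0474×28.9) = 0.1132 K/W
R_brass = L/(kA) = 0.0027/(109×28.9) = 8.571×10^-7 K/W
R_outer film = 1/(h_o·A) = 1/(7.31×28.9) = 0.004734 K/W
R_total = 0.1215 K/W
Q = ΔT / R_total = 470 / 0.1215

Q ≈ 3870 W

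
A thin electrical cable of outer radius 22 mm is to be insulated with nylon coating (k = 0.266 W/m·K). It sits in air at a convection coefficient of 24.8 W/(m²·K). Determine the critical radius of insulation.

r_cr ≈ 10.7 mm

For a cylinder r_cr = k/h = 0.266/24.8
r_cr = 10.7 mm; since the bare radius (22 mm) is above r_cr, any added insulation will reduce heat loss.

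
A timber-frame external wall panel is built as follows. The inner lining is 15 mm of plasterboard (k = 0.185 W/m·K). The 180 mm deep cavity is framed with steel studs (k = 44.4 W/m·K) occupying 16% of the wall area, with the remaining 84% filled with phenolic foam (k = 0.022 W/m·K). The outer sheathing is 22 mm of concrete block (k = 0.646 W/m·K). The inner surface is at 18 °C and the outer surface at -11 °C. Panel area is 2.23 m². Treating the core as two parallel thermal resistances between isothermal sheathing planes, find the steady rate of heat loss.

Sheathing layers in series; stud and cavity paths in parallel between them.
R_inner = 0.015/(0.185×2.23) = 0.03636 K/W
R_stud  = 0.18/(44.4×0.16×2.23) = 0.01136 K/W
R_cav   = 0.18/(0.022×0.84×2.23) = 4.368 K/W
1/R_core = 1/R_stud + 1/R_cav → R_core = 0.01133 K/W
R_outer = 0.022/(0.646×2.23) = 0.01527 K/W
R_total = 0.06296 K/W
Q = ΔT/R_total = 29/0.06296

Q ≈ 461 W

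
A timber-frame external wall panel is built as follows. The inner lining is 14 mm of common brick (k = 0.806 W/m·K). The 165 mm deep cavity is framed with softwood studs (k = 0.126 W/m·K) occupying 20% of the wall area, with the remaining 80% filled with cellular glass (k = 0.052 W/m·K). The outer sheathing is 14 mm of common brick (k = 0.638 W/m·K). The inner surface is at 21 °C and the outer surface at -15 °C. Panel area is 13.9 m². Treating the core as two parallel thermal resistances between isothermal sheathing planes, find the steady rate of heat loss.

Q ≈ 199 W

Sheathing layers in series; stud and cavity paths in parallel between them.
R_inner = 0.014/(0.806×13.9) = 0.00125 K/W
R_stud  = 0.165/(0.126×0.2×13.9) = 0.4711 K/W
R_cav   = 0.165/(0.052×0.8×13.9) = 0.2853 K/W
1/R_core = 1/R_stud + 1/R_cav → R_core = 0.1777 K/W
R_outer = 0.014/(0.638×13.9) = 0.001579 K/W
R_total = 0.1805 K/W
Q = ΔT/R_total = 36/0.1805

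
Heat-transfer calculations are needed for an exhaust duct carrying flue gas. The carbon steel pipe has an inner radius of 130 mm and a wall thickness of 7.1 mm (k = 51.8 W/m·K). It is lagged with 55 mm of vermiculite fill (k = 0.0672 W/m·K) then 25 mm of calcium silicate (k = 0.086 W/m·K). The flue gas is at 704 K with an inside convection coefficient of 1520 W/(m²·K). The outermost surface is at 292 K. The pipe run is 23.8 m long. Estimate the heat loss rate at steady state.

Cylindrical conduction, so R = ln(r₂/r₁)/(2πkL) per layer, in series:
R_inner film = 1/(h_i·2πr₁L) = 1/(1520×2π×0.13×23.8) = 3.384×10^-5 K/W
R_carbon steel pipe wall = ln(137.1/130)/(2π×51.8×23.8) = 6.865×10^-6 K/W
R_vermiculite fill = ln(192.1/137.1)/(2π×0.0672×23.8) = 0.03357 K/W
R_calcium silicate = ln(217.1/192.1)/(2π×0.086×23.8) = 0.009513 K/W
R_total = 0.04312 K/W
Q = ΔT/R_total = 412/0.04312

Q ≈ 9550 W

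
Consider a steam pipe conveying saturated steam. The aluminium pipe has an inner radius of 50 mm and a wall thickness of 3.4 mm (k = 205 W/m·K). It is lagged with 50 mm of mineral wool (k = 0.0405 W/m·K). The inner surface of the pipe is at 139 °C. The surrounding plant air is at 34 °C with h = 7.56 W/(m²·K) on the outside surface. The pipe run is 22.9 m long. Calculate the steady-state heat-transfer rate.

Q ≈ 859 W

For a radial system each layer contributes R = ln(r_out/r_in)/(2πkL); films add R = 1/(hA).
R_aluminium pipe wall = ln(53.4/50)/(2π×205×22.9) = 2.23×10^-6 K/W
R_mineral wool = ln(103.4/53.4)/(2π×0.0405×22.9) = 0.1134 K/W
R_outer film = 1/(h_o·2πr_oL) = 1/(7.56×2π×0.1034×22.9) = 0.008891 K/W
R_total = 0.1223 K/W
Q = ΔT/R_total = 105/0.1223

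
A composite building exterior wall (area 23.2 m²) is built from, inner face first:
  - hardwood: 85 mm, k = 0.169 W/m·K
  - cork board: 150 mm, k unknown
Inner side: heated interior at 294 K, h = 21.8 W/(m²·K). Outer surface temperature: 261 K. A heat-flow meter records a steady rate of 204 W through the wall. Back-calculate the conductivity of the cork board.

Model the wall as resistances in series:
R_inner film = 1/(h_i·A) = 1/(21.8×23.2) = 0.001977 K/W
R_hardwood = L/(kA) = 0.085/(0.169×23.2) = 0.02168 K/W
Sum of known resistances R_other = 0.02366 K/W
Total R = ΔT/Q = 33/204 = 0.1618 K/W
R_cork board = R_total − R_other = 0.1381 K/W
k = L/(R·A) = 0.15/(0.1381×23.2)

k ≈ 0.0468 W/(m·K)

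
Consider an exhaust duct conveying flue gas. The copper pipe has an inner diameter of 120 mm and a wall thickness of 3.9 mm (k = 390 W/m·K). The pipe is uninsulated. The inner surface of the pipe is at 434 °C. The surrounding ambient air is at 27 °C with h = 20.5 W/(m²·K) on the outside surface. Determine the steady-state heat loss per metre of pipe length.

Radial resistances (cylindrical: R_cond = ln(r_o/r_i)/(2πkL), R_conv = 1/(h·2πrL)):
R_copper pipe wall = ln(63.9/60)/(2π×390×1) = 2.57×10^-5 K/W
R_outer film = 1/(h_o·2πr_oL) = 1/(20.5×2π×0.0639×1) = 0.1215 K/W
R_total = 0.1215 K/W
Q = ΔT/R_total = 407/0.1215

q′ ≈ 3350 W/m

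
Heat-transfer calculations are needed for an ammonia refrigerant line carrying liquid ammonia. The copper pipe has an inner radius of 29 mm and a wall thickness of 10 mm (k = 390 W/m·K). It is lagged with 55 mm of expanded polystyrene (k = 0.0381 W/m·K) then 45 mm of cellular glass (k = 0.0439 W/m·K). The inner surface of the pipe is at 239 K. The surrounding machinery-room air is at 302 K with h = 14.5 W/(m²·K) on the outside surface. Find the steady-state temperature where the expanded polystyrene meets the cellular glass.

T ≈ 284 K

Radial resistances (cylindrical: R_cond = ln(r_o/r_i)/(2πkL), R_conv = 1/(h·2πrL)):
R_copper pipe wall = ln(39/29)/(2π×390×1) = 1.209×10^-4 K/W
R_expanded polystyrene = ln(94/39)/(2π×0.0381×1) = 3.675 K/W
R_cellular glass = ln(139/94)/(2π×0.0439×1) = 1.418 K/W
R_outer film = 1/(h_o·2πr_oL) = 1/(14.5×2π×0.139×1) = 0.07897 K/W
R_total = 5.172 K/W
Q = ΔT/R_total = 63/5.172
Q = 12.2 W/m
T_interface = T_inner + Q·ΣR(inner→interface) = 239 + 12.2×3.675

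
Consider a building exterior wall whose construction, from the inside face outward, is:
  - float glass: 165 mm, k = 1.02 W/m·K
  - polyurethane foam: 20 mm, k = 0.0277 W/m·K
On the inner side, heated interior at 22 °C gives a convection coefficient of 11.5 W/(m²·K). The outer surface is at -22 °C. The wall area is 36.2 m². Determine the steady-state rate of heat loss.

Thermal resistances in series:
R_inner film = 1/(h_i·A) = 1/(11.5×36.2) = 0.002402 K/W
R_float glass = L/(kA) = 0.165/(1.02×36.2) = 0.004469 K/W
R_polyurethane foam = L/(kA) = 0.02/(0.0277×36.2) = 0.01995 K/W
R_total = 0.02682 K/W
Q = ΔT / R_total = 44 / 0.02682

Q ≈ 1640 W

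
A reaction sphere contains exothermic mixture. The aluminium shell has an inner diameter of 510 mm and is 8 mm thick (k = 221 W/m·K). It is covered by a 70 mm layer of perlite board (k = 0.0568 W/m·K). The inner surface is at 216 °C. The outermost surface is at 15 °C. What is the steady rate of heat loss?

For a spherical shell R = (1/r₁ − 1/r₂)/(4πk); film R = 1/(h·4πr²). In series:
R_aluminium shell = (1/0.255 − 1/0.263)/(4π×221) = 4.295×10^-5 K/W
R_perlite board = (1/0.263 − 1/0.333)/(4π×0.0568) = 1.12 K/W
R_total = 1.12 K/W
Q = ΔT/R_total = 201/1.12

Q ≈ 179 W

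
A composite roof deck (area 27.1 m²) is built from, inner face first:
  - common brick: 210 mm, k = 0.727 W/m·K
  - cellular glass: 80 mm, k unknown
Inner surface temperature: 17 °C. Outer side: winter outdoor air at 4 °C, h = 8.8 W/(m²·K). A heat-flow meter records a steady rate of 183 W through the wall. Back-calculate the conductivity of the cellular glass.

Thermal resistances in series:
R_common brick = L/(kA) = 0.21/(0.727×27.1) = 0.01066 K/W
R_outer film = 1/(h_o·A) = 1/(8.8×27.1) = 0.004193 K/W
Sum of known resistances R_other = 0.01485 K/W
Total R = ΔT/Q = 13/183 = 0.07104 K/W
R_cellular glass = R_total − R_other = 0.05619 K/W
k = L/(R·A) = 0.08/(0.05619×27.1)

k ≈ 0.0525 W/(m·K)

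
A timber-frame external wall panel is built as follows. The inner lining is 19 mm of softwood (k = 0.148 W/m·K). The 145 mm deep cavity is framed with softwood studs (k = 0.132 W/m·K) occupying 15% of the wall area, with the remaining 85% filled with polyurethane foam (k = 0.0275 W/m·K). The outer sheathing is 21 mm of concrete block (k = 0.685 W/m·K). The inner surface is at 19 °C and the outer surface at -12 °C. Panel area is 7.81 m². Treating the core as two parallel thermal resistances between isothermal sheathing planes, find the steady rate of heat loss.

Q ≈ 68.8 W

Sheathing layers in series; stud and cavity paths in parallel between them.
R_inner = 0.019/(0.148×7.81) = 0.01644 K/W
R_stud  = 0.145/(0.132×0.15×7.81) = 0.9377 K/W
R_cav   = 0.145/(0.0275×0.85×7.81) = 0.7943 K/W
1/R_core = 1/R_stud + 1/R_cav → R_core = 0.43 K/W
R_outer = 0.021/(0.685×7.81) = 0.003925 K/W
R_total = 0.4504 K/W
Q = ΔT/R_total = 31/0.4504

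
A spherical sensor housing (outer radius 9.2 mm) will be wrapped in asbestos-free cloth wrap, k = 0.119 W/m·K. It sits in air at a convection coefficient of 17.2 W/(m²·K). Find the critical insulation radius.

r_cr ≈ 13.8 mm

For a sphere r_cr = 2k/h = 2×0.119/17.2
r_cr = 13.8 mm; since the bare radius (9.2 mm) is below r_cr, adding a thin layer of insulation will *increase* heat loss.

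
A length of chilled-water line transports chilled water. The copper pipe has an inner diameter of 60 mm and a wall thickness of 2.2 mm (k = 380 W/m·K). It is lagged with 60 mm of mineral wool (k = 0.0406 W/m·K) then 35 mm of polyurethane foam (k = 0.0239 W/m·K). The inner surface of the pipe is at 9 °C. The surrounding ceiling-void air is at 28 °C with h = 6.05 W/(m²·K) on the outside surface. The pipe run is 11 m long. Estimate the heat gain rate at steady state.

Treating each annulus and film as a series resistance:
R_copper pipe wall = ln(32.2/30)/(2π×380×11) = 2.695×10^-6 K/W
R_mineral wool = ln(92.2/32.2)/(2π×0.0406×11) = 0.3749 K/W
R_polyurethane foam = ln(127.2/92.2)/(2π×0.0239×11) = 0.1948 K/W
R_outer film = 1/(h_o·2πr_oL) = 1/(6.05×2π×0.1272×11) = 0.0188 K/W
R_total = 0.5885 K/W
Q = ΔT/R_total = 19/0.5885

Q ≈ 32.3 W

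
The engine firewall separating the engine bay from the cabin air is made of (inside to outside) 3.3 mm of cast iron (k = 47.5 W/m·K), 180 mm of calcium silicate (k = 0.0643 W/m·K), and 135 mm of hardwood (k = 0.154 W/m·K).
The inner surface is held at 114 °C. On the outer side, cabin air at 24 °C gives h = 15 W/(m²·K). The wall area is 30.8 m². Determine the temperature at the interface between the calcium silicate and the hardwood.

T ≈ 46.7 °C

Model the wall as resistances in series:
R_cast iron = L/(kA) = 0.0033/(47.5×30.8) = 2.256×10^-6 K/W
R_calcium silicate = L/(kA) = 0.18/(0.0643×30.8) = 0.09089 K/W
R_hardwood = L/(kA) = 0.135/(0.154×30.8) = 0.02846 K/W
R_outer film = 1/(h_o·A) = 1/(15×30.8) = 0.002165 K/W
R_total = 0.1215 K/W;  Q = ΔT/R_total = 90/0.1215 = 740.6 W
T_interface = T_inner − Q·ΣR(inner→interface) = 114 − 741×0.09089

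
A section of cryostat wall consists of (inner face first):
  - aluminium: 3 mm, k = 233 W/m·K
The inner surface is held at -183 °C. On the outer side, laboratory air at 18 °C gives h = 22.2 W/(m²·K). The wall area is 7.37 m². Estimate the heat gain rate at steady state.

Q ≈ 32900 W

Model the wall as resistances in series:
R_aluminium = L/(kA) = 0.003/(233×7.37) = 1.747×10^-6 K/W
R_outer film = 1/(h_o·A) = 1/(22.2×7.37) = 0.006112 K/W
R_total = 0.006114 K/W
Q = ΔT / R_total = 201 / 0.006114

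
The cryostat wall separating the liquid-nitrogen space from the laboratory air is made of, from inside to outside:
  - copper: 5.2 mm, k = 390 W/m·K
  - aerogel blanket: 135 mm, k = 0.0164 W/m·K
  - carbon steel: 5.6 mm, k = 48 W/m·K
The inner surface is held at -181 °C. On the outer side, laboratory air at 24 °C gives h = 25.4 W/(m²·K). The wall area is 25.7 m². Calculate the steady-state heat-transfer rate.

Q ≈ 637 W

Using the resistance-network approach (series):
R_copper = L/(kA) = 0.0052/(390×25.7) = 5.188×10^-7 K/W
R_aerogel blanket = L/(kA) = 0.135/(0.0164×25.7) = 0.3203 K/W
R_carbon steel = L/(kA) = 0.0056/(48×25.7) = 4.54×10^-6 K/W
R_outer film = 1/(h_o·A) = 1/(25.4×25.7) = 0.001532 K/W
R_total = 0.3218 K/W
Q = ΔT / R_total = 205 / 0.3218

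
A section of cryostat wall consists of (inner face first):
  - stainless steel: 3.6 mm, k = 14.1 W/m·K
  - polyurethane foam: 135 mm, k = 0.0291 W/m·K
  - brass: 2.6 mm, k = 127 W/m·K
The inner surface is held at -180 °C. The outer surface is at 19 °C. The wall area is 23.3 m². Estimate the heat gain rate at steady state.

Q ≈ 999 W

Treating each layer as a thermal resistance in series:
R_stainless steel = L/(kA) = 0.0036/(14.1×23.3) = 1.096×10^-5 K/W
R_polyurethane foam = L/(kA) = 0.135/(0.0291×23.3) = 0.1991 K/W
R_brass = L/(kA) = 0.0026/(127×23.3) = 8.786×10^-7 K/W
R_total = 0.1991 K/W
Q = ΔT / R_total = 199 / 0.1991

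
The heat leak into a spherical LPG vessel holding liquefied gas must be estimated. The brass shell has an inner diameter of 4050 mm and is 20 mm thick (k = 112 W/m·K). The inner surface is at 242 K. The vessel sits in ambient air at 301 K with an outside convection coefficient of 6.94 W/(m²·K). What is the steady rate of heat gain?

For a spherical shell R = (1/r₁ − 1/r₂)/(4πk); film R = 1/(h·4πr²). In series:
R_brass shell = (1/2.025 − 1/2.045)/(4π×112) = 3.431×10^-6 K/W
R_outer film = 1/(h·4πr_o²) = 1/(6.94×4π×2.045²) = 0.002742 K/W
R_total = 0.002745 K/W
Q = ΔT/R_total = 59/0.002745

Q ≈ 21500 W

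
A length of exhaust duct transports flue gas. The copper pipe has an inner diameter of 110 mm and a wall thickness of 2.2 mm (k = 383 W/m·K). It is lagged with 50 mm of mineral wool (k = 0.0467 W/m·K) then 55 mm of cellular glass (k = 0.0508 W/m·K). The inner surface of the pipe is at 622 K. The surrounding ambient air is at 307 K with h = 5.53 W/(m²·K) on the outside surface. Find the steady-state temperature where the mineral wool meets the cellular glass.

Per-layer cylindrical resistances, series-summed:
R_copper pipe wall = ln(57.2/55)/(2π×383×1) = 1.63×10^-5 K/W
R_mineral wool = ln(107.2/57.2)/(2π×0.0467×1) = 2.141 K/W
R_cellular glass = ln(162.2/107.2)/(2π×0.0508×1) = 1.297 K/W
R_outer film = 1/(h_o·2πr_oL) = 1/(5.53×2π×0.1622×1) = 0.1774 K/W
R_total = 3.616 K/W
Q = ΔT/R_total = 315/3.616
Q = 87.1 W/m
T_interface = T_inner − Q·ΣR(inner→interface) = 622 − 87.1×2.141

T ≈ 435 K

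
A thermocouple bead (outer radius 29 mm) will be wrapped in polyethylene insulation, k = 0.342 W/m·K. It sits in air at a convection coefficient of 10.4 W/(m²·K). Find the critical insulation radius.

For a sphere r_cr = 2k/h = 2×0.342/10.4
r_cr = 65.8 mm; since the bare radius (29 mm) is below r_cr, adding a thin layer of insulation will *increase* heat loss.

r_cr ≈ 65.8 mm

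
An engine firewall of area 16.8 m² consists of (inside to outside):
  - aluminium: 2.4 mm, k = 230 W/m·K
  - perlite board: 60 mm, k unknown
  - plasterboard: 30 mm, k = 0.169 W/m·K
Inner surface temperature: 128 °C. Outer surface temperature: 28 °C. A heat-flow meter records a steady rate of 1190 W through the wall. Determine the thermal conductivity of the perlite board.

k ≈ 0.0486 W/(m·K)

Using the resistance-network approach (series):
R_aluminium = L/(kA) = 0.0024/(230×16.8) = 6.211×10^-7 K/W
R_plasterboard = L/(kA) = 0.03/(0.169×16.8) = 0.01057 K/W
Sum of known resistances R_other = 0.01057 K/W
Total R = ΔT/Q = 100/1190 = 0.08403 K/W
R_perlite board = R_total − R_other = 0.07347 K/W
k = L/(R·A) = 0.06/(0.07347×16.8)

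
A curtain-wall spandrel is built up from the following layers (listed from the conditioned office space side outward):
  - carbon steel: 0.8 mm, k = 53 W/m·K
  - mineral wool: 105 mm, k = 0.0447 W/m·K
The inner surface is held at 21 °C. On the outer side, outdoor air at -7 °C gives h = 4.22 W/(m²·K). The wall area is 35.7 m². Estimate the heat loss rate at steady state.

Treating each layer as a thermal resistance in series:
R_carbon steel = L/(kA) = 0.0008/(53×35.7) = 4.228×10^-7 K/W
R_mineral wool = L/(kA) = 0.105/(0.0447×35.7) = 0.0658 K/W
R_outer film = 1/(h_o·A) = 1/(4.22×35.7) = 0.006638 K/W
R_total = 0.07244 K/W
Q = ΔT / R_total = 28 / 0.07244

Q ≈ 387 W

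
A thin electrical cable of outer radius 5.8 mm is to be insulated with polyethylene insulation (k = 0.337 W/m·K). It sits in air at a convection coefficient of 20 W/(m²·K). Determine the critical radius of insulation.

r_cr ≈ 16.9 mm

For a cylinder r_cr = k/h = 0.337/20
r_cr = 16.9 mm; since the bare radius (5.8 mm) is below r_cr, adding a thin layer of insulation will *increase* heat loss.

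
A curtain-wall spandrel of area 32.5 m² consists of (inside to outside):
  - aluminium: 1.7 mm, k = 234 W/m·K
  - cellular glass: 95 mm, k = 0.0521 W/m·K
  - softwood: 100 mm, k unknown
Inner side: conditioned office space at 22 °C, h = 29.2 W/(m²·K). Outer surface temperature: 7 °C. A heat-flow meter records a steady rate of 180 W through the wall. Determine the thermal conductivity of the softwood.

Using the resistance-network approach (series):
R_inner film = 1/(h_i·A) = 1/(29.2×32.5) = 0.001054 K/W
R_aluminium = L/(kA) = 0.0017/(234×32.5) = 2.235×10^-7 K/W
R_cellular glass = L/(kA) = 0.095/(0.0521×32.5) = 0.05611 K/W
Sum of known resistances R_other = 0.05716 K/W
Total R = ΔT/Q = 15/180 = 0.08333 K/W
R_softwood = R_total − R_other = 0.02617 K/W
k = L/(R·A) = 0.1/(0.02617×32.5)

k ≈ 0.118 W/(m·K)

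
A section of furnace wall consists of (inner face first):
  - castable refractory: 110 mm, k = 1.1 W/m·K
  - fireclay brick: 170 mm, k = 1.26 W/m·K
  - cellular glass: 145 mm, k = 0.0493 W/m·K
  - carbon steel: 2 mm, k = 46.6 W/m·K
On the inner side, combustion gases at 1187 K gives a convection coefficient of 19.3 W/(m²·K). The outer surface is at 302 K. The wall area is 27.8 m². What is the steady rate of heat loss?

Using the resistance-network approach (series):
R_inner film = 1/(h_i·A) = 1/(19.3×27.8) = 0.001864 K/W
R_castable refractory = L/(kA) = 0.11/(1.1×27.8) = 0.003597 K/W
R_fireclay brick = L/(kA) = 0.17/(1.26×27.8) = 0.004853 K/W
R_cellular glass = L/(kA) = 0.145/(0.0493×27.8) = 0.1058 K/W
R_carbon steel = L/(kA) = 0.002/(46.6×27.8) = 1.544×10^-6 K/W
R_total = 0.1161 K/W
Q = ΔT / R_total = 885 / 0.1161

Q ≈ 7620 W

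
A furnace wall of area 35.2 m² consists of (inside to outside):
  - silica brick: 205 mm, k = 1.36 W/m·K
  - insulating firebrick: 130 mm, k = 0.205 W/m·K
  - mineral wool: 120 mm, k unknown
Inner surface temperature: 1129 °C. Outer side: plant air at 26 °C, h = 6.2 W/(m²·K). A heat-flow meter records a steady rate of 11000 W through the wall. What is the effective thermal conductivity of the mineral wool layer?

k ≈ 0.0464 W/(m·K)

Treating each layer as a thermal resistance in series:
R_silica brick = L/(kA) = 0.205/(1.36×35.2) = 0.004282 K/W
R_insulating firebrick = L/(kA) = 0.13/(0.205×35.2) = 0.01802 K/W
R_outer film = 1/(h_o·A) = 1/(6.2×35.2) = 0.004582 K/W
Sum of known resistances R_other = 0.02688 K/W
Total R = ΔT/Q = 1103/11000 = 0.1003 K/W
R_mineral wool = R_total − R_other = 0.07339 K/W
k = L/(R·A) = 0.12/(0.07339×35.2)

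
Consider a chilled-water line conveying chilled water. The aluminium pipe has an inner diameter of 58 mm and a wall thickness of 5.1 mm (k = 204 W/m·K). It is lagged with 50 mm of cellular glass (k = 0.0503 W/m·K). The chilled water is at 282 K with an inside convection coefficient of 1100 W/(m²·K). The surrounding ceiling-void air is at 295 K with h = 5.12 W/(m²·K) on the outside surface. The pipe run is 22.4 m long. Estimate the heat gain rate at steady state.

Q ≈ 90.1 W

Per-layer cylindrical resistances, series-summed:
R_inner film = 1/(h_i·2πr₁L) = 1/(1100×2π×0.029×22.4) = 2.227×10^-4 K/W
R_aluminium pipe wall = ln(34.1/29)/(2π×204×22.4) = 5.642×10^-6 K/W
R_cellular glass = ln(84.1/34.1)/(2π×0.0503×22.4) = 0.1275 K/W
R_outer film = 1/(h_o·2πr_oL) = 1/(5.12×2π×0.0841×22.4) = 0.0165 K/W
R_total = 0.1442 K/W
Q = ΔT/R_total = 13/0.1442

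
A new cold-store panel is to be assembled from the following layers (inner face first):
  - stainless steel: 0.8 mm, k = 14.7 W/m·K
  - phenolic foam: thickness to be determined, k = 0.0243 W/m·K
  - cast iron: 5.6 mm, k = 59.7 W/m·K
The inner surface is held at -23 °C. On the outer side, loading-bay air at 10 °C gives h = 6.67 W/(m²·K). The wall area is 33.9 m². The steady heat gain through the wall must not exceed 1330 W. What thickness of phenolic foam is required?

Series thermal resistances:
R_stainless steel = L/(kA) = 0.0008/(14.7×33.9) = 1.605×10^-6 K/W
R_cast iron = L/(kA) = 0.0056/(59.7×33.9) = 2.767×10^-6 K/W
R_outer film = 1/(h_o·A) = 1/(6.67×33.9) = 0.004423 K/W
Sum of the known resistances R_other = 0.004427 K/W
Required total resistance R_tot = ΔT/Q_allow = 33/1330 = 0.02481 K/W
R_phenolic foam = R_tot − R_other = 0.02039 K/W
L = R·k·A = 0.02039×0.0243×33.9

L ≈ 16.8 mm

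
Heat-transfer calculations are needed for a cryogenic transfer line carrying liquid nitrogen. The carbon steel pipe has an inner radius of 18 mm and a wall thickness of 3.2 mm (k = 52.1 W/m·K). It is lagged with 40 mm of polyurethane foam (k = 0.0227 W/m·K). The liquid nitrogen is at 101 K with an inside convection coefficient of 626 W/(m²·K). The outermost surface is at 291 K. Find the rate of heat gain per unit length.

q′ ≈ 25.5 W/m

For a radial system each layer contributes R = ln(r_out/r_in)/(2πkL); films add R = 1/(hA).
R_inner film = 1/(h_i·2πr₁L) = 1/(626×2π×0.018×1) = 0.01412 K/W
R_carbon steel pipe wall = ln(21.2/18)/(2π×52.1×1) = 4.999×10^-4 K/W
R_polyurethane foam = ln(61.2/21.2)/(2π×0.0227×1) = 7.433 K/W
R_total = 7.448 K/W
Q = ΔT/R_total = 190/7.448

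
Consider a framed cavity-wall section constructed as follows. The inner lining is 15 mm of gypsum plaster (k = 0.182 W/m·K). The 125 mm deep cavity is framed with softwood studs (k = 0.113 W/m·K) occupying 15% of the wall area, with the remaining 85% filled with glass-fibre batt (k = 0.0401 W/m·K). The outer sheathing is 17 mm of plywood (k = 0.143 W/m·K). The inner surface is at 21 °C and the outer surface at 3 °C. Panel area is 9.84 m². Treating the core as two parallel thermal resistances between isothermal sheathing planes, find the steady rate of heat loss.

Q ≈ 66.8 W

Sheathing layers in series; stud and cavity paths in parallel between them.
R_inner = 0.015/(0.182×9.84) = 0.008376 K/W
R_stud  = 0.125/(0.113×0.15×9.84) = 0.7495 K/W
R_cav   = 0.125/(0.0401×0.85×9.84) = 0.3727 K/W
1/R_core = 1/R_stud + 1/R_cav → R_core = 0.2489 K/W
R_outer = 0.017/(0.143×9.84) = 0.01208 K/W
R_total = 0.2694 K/W
Q = ΔT/R_total = 18/0.2694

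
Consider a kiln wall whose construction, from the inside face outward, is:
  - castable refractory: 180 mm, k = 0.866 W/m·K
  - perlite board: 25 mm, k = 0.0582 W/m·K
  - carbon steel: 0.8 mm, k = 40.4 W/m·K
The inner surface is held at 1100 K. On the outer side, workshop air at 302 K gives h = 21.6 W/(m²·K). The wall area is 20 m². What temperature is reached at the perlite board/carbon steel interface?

T ≈ 356 K

Using the resistance-network approach (series):
R_castable refractory = L/(kA) = 0.18/(0.866×20) = 0.01039 K/W
R_perlite board = L/(kA) = 0.025/(0.0582×20) = 0.02148 K/W
R_carbon steel = L/(kA) = 0.0008/(40.4×20) = 9.901×10^-7 K/W
R_outer film = 1/(h_o·A) = 1/(21.6×20) = 0.002315 K/W
R_total = 0.03419 K/W;  Q = ΔT/R_total = 798/0.03419 = 23340 W
T_interface = T_inner − Q·ΣR(inner→interface) = 1100 − 23300×0.03187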